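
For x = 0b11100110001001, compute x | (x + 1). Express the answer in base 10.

14731

x = 11100110001001 = 14729
x + 1 = 11100110001010
OR    = 11100110001011 = 14731
(x | (x + 1) sets the lowest cleared bit.)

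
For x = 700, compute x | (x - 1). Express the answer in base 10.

x = 1010111100 = 700
x - 1 = 1010111011
OR    = 1010111111 = 703
(x | (x - 1) sets all bits below the lowest set bit.)

703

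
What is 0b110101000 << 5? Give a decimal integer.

13568

x = 00000110101000
shift left by 5 → 11010100000000 = 13568
(equivalently, 424 × 2^5 = 424 × 32)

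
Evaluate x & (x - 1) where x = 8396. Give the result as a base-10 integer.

x = 10000011001100 = 8396
x - 1 = 10000011001011
AND   = 10000011001000 = 8392
(x & (x - 1) clears the lowest set bit of x.)

8392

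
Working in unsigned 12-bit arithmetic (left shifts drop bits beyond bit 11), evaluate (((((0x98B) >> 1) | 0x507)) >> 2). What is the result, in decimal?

369

0x98B = 100110001011
→ >> 1 → 010011000101 = 1221
0x507 = 010100000111
→ | → 010111000111 = 1479
→ >> 2 → 000101110001 = 369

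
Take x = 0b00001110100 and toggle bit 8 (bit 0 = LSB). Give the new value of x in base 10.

372

x = 00001110100
bit 8 is currently 0; toggle it via x ^ (1 << 8) = x ^ 256
→ 00101110100 = 372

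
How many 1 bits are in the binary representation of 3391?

9

3391 = 110100111111
Count the 1s: 1 + 1 + 1 + 1 + 1 + 1 + 1 + 1 + 1 = 9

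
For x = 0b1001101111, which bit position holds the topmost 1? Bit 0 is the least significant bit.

9

0b1001101111 = 1001101111
The topmost 1 is at position 9 (since 2^9 = 512 ≤ 623 < 1024).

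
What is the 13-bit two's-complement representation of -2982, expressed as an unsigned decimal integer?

2982 in 13 bits: 0101110100110
Invert: 1010001011001
Add 1:  1010001011010 = 5210
(Check: 2^13 - 2982 = 8192 - 2982 = 5210.)

5210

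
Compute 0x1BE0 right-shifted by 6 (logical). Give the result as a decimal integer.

111

0x1BE0 = 1101111100000
shift right by 6 → 0000001101111 = 111
(equivalently, floor(7136 / 64))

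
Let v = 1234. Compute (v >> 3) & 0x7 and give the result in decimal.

v = 10011010010
Shift right by 3: 10011010
Mask low 3 bits: 010 = 2

2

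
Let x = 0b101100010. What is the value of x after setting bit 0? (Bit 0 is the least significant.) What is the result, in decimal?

x = 101100010
bit 0 is currently 0; set it via x | (1 << 0) = x | 1
→ 101100011 = 355

355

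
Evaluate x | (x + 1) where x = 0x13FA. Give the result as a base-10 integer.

x = 1001111111010 = 5114
x + 1 = 1001111111011
OR    = 1001111111011 = 5115
(x | (x + 1) sets the lowest cleared bit.)

5115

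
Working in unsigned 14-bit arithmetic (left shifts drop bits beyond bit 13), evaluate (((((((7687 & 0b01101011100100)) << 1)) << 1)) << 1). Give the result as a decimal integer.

4128

7687 = 01111000000111
0b01101011100100 = 01101011100100
→ & → 01101000000100 = 6660
→ << 1 (mod 2^14) → 11010000001000 = 13320
→ << 1 (mod 2^14) → 10100000010000 = 10256
→ << 1 (mod 2^14) → 01000000100000 = 4128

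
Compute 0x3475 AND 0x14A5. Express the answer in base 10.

5157

0x3475 = 11010001110101
0x14A5 = 01010010100101
AND → 01010000100101 = 5157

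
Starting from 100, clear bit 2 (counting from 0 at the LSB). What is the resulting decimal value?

96

x = 0001100100
bit 2 is currently 1; clear it via x & ~(1 << 2) = x & ~4
→ 0001100000 = 96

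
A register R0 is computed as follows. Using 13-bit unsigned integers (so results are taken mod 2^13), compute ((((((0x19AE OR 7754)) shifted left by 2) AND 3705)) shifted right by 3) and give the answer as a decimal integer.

0x19AE = 1100110101110
7754 = 1111001001010
→ OR → 1111111101110 = 8174
→ shifted left by 2 (mod 2^13) → 1111110111000 = 8120
3705 = 0111001111001
→ AND → 0111000111000 = 3640
→ shifted right by 3 → 0000111000111 = 455

455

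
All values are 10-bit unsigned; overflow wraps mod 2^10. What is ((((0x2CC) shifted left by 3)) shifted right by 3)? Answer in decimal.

76

0x2CC = 1011001100
→ shifted left by 3 (mod 2^10) → 1001100000 = 608
→ shifted right by 3 → 0001001100 = 76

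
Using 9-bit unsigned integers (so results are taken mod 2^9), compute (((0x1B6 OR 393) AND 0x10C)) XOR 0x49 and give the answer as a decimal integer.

0x1B6 = 110110110
393 = 110001001
→ OR → 110111111 = 447
0x10C = 100001100
→ AND → 100001100 = 268
0x49 = 001001001
→ XOR → 101000101 = 325

325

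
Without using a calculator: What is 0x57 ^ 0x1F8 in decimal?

0x57 = 001010111
0x1F8 = 111111000
XOR → 110101111 = 431

431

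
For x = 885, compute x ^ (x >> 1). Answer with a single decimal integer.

x = 1101110101 = 885
x>>1 = 0110111010
XOR  = 1011001111 = 719
(x ^ (x >> 1) gives the standard binary-reflected Gray code of x.)

719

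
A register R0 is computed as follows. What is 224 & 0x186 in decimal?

128

224 = 011100000
0x186 = 110000110
AND → 010000000 = 128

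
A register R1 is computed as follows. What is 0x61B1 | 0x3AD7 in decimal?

0x61B1 = 110000110110001
0x3AD7 = 011101011010111
 OR → 111101111110111 = 31735

31735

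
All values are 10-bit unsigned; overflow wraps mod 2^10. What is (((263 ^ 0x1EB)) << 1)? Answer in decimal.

263 = 0100000111
0x1EB = 0111101011
→ ^ → 0011101100 = 236
→ << 1 (mod 2^10) → 0111011000 = 472

472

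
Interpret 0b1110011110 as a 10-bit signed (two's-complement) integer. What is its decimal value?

-98

pattern = 1110011110 (MSB is 1 ⇒ negative)
Invert: 0001100001, add 1 → 0001100010 = 98, so the value is -98.
(Equivalently: 926 - 2^10 = 926 - 1024 = -98.)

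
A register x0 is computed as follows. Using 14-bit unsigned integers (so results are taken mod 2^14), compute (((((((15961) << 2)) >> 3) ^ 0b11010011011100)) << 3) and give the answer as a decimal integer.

15961 = 11111001011001
→ << 2 (mod 2^14) → 11100101100100 = 14692
→ >> 3 → 00011100101100 = 1836
0b11010011011100 = 11010011011100
→ ^ → 11001111110000 = 13296
→ << 3 (mod 2^14) → 01111110000000 = 8064

8064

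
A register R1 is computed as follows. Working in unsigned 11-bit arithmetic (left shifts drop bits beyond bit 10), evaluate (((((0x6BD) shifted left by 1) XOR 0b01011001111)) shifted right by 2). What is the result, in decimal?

0x6BD = 11010111101
→ shifted left by 1 (mod 2^11) → 10101111010 = 1402
0b01011001111 = 01011001111
→ XOR → 11110110101 = 1973
→ shifted right by 2 → 00111101101 = 493

493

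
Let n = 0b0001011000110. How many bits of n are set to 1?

5

n = 1011000110
Count the 1s: 1 + 1 + 1 + 1 + 1 = 5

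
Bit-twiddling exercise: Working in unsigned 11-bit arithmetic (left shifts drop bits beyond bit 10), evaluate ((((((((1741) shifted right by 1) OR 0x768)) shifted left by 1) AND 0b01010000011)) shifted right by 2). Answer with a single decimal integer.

1741 = 11011001101
→ shifted right by 1 → 01101100110 = 870
0x768 = 11101101000
→ OR → 11101101110 = 1902
→ shifted left by 1 (mod 2^11) → 11011011100 = 1756
0b01010000011 = 01010000011
→ AND → 01010000000 = 640
→ shifted right by 2 → 00010100000 = 160

160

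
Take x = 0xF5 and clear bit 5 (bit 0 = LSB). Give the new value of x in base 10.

213

x = 0000000011110101
bit 5 is currently 1; clear it via x & ~(1 << 5) = x & ~32
→ 0000000011010101 = 213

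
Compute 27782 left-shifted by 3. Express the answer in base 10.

222256

27782 = 000110110010000110
shift left by 3 → 110110010000110000 = 222256
(equivalently, 27782 × 2^3 = 27782 × 8)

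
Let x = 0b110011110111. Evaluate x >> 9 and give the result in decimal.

x = 110011110111
shift right by 9 → 000000000110 = 6
(equivalently, floor(3319 / 512))

6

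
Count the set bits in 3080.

3

3080 = 110000001000
Count the 1s: 1 + 1 + 1 = 3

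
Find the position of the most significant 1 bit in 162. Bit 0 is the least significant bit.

162 = 10100010
The topmost 1 is at position 7 (since 2^7 = 128 ≤ 162 < 256).

7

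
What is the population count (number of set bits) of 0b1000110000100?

n = 1000110000100
Count the 1s: 1 + 1 + 1 + 1 = 4

4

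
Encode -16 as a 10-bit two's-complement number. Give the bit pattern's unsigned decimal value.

16 in 10 bits: 0000010000
Invert: 1111101111
Add 1:  1111110000 = 1008
(Check: 2^10 - 16 = 1024 - 16 = 1008.)

1008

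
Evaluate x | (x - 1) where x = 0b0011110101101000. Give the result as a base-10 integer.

x = 11110101101000 = 15720
x - 1 = 11110101100111
OR    = 11110101101111 = 15727
(x | (x - 1) sets all bits below the lowest set bit.)

15727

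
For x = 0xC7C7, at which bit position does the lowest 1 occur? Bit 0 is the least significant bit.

0

0xC7C7 = 1100011111000111
Trailing zeros: 0, so the lowest set bit is bit 0 (value 1).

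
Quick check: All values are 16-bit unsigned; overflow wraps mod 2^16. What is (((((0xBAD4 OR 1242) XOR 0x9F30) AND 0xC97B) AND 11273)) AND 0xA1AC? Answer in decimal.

8

0xBAD4 = 1011101011010100
1242 = 0000010011011010
→ OR → 1011111011011110 = 48862
0x9F30 = 1001111100110000
→ XOR → 0010000111101110 = 8686
0xC97B = 1100100101111011
→ AND → 0000000101101010 = 362
11273 = 0010110000001001
→ AND → 0000000000001000 = 8
0xA1AC = 1010000110101100
→ AND → 0000000000001000 = 8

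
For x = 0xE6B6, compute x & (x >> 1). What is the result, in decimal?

x = 1110011010110110 = 59062
x>>1 = 0111001101011011
AND  = 0110001000010010 = 25106
(x & (x >> 1) has a 1 wherever x has two consecutive 1 bits.)

25106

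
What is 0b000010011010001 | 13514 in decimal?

a = 00010011010001
13514 = 11010011001010
 OR → 11010011011011 = 13531

13531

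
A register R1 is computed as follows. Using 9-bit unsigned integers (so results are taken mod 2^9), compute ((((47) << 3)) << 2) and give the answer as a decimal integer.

480

47 = 000101111
→ << 3 (mod 2^9) → 101111000 = 376
→ << 2 (mod 2^9) → 111100000 = 480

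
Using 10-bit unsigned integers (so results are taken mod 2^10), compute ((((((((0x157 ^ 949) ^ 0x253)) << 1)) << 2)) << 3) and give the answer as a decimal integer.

64

0x157 = 0101010111
949 = 1110110101
→ ^ → 1011100010 = 738
0x253 = 1001010011
→ ^ → 0010110001 = 177
→ << 1 (mod 2^10) → 0101100010 = 354
→ << 2 (mod 2^10) → 0110001000 = 392
→ << 3 (mod 2^10) → 0001000000 = 64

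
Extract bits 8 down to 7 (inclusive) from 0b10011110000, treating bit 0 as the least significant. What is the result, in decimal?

1

v = 10011110000
Shift right by 7: 1001
Mask low 2 bits: 01 = 1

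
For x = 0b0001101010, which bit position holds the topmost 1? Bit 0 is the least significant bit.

6

0b0001101010 = 1101010
The topmost 1 is at position 6 (since 2^6 = 64 ≤ 106 < 128).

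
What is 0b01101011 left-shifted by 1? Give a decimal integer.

214

x = 01101011
shift left by 1 → 11010110 = 214
(equivalently, 107 × 2^1 = 107 × 2)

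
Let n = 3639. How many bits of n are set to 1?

8

3639 = 111000110111
Count the 1s: 1 + 1 + 1 + 1 + 1 + 1 + 1 + 1 = 8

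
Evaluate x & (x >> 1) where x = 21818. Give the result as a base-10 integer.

24

x = 101010100111010 = 21818
x>>1 = 010101010011101
AND  = 000000000011000 = 24
(x & (x >> 1) has a 1 wherever x has two consecutive 1 bits.)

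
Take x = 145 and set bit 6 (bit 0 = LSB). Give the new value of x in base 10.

209

x = 010010001
bit 6 is currently 0; set it via x | (1 << 6) = x | 64
→ 011010001 = 209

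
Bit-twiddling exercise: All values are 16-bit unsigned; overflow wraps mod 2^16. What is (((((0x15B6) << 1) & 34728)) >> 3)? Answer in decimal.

101

0x15B6 = 0001010110110110
→ << 1 (mod 2^16) → 0010101101101100 = 11116
34728 = 1000011110101000
→ & → 0000001100101000 = 808
→ >> 3 → 0000000001100101 = 101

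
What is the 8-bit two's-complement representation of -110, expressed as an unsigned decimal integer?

146

110 in 8 bits: 01101110
Invert: 10010001
Add 1:  10010010 = 146
(Check: 2^8 - 110 = 256 - 110 = 146.)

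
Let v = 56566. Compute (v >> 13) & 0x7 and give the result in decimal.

v = 1101110011110110
Shift right by 13: 110
Mask low 3 bits: 110 = 6

6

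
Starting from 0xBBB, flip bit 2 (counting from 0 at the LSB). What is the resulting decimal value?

3007

x = 0101110111011
bit 2 is currently 0; toggle it via x ^ (1 << 2) = x ^ 4
→ 0101110111111 = 3007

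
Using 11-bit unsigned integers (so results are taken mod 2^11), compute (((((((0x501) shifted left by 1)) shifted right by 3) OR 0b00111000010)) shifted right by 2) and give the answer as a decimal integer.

112

0x501 = 10100000001
→ shifted left by 1 (mod 2^11) → 01000000010 = 514
→ shifted right by 3 → 00001000000 = 64
0b00111000010 = 00111000010
→ OR → 00111000010 = 450
→ shifted right by 2 → 00001110000 = 112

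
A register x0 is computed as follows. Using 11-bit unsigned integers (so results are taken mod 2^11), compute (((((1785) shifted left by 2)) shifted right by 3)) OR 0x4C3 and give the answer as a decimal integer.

1279

1785 = 11011111001
→ shifted left by 2 (mod 2^11) → 01111100100 = 996
→ shifted right by 3 → 00001111100 = 124
0x4C3 = 10011000011
→ OR → 10011111111 = 1279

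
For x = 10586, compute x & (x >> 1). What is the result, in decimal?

x = 10100101011010 = 10586
x>>1 = 01010010101101
AND  = 00000000001000 = 8
(x & (x >> 1) has a 1 wherever x has two consecutive 1 bits.)

8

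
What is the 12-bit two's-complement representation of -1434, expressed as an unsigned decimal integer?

1434 in 12 bits: 010110011010
Invert: 101001100101
Add 1:  101001100110 = 2662
(Check: 2^12 - 1434 = 4096 - 1434 = 2662.)

2662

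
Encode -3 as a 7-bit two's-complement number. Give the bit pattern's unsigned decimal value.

3 in 7 bits: 0000011
Invert: 1111100
Add 1:  1111101 = 125
(Check: 2^7 - 3 = 128 - 3 = 125.)

125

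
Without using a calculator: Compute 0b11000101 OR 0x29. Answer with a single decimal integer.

a = 11000101
0x29 = 00101001
 OR → 11101101 = 237

237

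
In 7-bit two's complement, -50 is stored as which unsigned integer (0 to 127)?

78

50 in 7 bits: 0110010
Invert: 1001101
Add 1:  1001110 = 78
(Check: 2^7 - 50 = 128 - 50 = 78.)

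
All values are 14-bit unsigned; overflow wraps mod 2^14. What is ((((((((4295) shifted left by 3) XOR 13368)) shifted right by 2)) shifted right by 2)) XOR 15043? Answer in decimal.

14819

4295 = 01000011000111
→ shifted left by 3 (mod 2^14) → 00011000111000 = 1592
13368 = 11010000111000
→ XOR → 11001000000000 = 12800
→ shifted right by 2 → 00110010000000 = 3200
→ shifted right by 2 → 00001100100000 = 800
15043 = 11101011000011
→ XOR → 11100111100011 = 14819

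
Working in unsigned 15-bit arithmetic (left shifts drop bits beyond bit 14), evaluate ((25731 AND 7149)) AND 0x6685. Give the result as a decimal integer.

129

25731 = 110010010000011
7149 = 001101111101101
→ AND → 000000010000001 = 129
0x6685 = 110011010000101
→ AND → 000000010000001 = 129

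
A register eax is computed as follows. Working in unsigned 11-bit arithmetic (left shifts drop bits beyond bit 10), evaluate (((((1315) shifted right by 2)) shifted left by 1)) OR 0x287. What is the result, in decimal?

663

1315 = 10100100011
→ shifted right by 2 → 00101001000 = 328
→ shifted left by 1 (mod 2^11) → 01010010000 = 656
0x287 = 01010000111
→ OR → 01010010111 = 663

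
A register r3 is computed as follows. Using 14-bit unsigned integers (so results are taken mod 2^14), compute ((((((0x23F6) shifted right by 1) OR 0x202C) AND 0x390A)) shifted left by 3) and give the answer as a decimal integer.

0x23F6 = 10001111110110
→ shifted right by 1 → 01000111111011 = 4603
0x202C = 10000000101100
→ OR → 11000111111111 = 12799
0x390A = 11100100001010
→ AND → 11000100001010 = 12554
→ shifted left by 3 (mod 2^14) → 00100001010000 = 2128

2128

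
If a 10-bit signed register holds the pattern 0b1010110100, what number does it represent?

-332

pattern = 1010110100 (MSB is 1 ⇒ negative)
Invert: 0101001011, add 1 → 0101001100 = 332, so the value is -332.
(Equivalently: 692 - 2^10 = 692 - 1024 = -332.)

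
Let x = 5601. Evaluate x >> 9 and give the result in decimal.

10

5601 = 1010111100001
shift right by 9 → 0000000001010 = 10
(equivalently, floor(5601 / 512))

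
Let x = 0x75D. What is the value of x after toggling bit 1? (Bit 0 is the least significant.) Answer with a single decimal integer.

1887

x = 11101011101
bit 1 is currently 0; toggle it via x ^ (1 << 1) = x ^ 2
→ 11101011111 = 1887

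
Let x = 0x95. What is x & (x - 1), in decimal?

148

x = 10010101 = 149
x - 1 = 10010100
AND   = 10010100 = 148
(x & (x - 1) clears the lowest set bit of x.)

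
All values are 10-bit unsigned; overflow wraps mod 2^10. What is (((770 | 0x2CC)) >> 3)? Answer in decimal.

770 = 1100000010
0x2CC = 1011001100
→ | → 1111001110 = 974
→ >> 3 → 0001111001 = 121

121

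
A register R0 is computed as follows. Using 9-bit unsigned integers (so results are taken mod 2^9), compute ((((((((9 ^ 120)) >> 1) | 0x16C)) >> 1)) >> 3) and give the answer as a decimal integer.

23

9 = 000001001
120 = 001111000
→ ^ → 001110001 = 113
→ >> 1 → 000111000 = 56
0x16C = 101101100
→ | → 101111100 = 380
→ >> 1 → 010111110 = 190
→ >> 3 → 000010111 = 23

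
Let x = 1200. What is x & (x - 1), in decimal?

1184

x = 10010110000 = 1200
x - 1 = 10010101111
AND   = 10010100000 = 1184
(x & (x - 1) clears the lowest set bit of x.)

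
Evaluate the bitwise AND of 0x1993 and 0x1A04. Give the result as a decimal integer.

6144

0x1993 = 1100110010011
0x1A04 = 1101000000100
AND → 1100000000000 = 6144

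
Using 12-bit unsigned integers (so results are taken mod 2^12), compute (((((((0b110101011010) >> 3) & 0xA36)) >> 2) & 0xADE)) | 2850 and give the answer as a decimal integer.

2858

0b110101011010 = 110101011010
→ >> 3 → 000110101011 = 427
0xA36 = 101000110110
→ & → 000000100010 = 34
→ >> 2 → 000000001000 = 8
0xADE = 101011011110
→ & → 000000001000 = 8
2850 = 101100100010
→ | → 101100101010 = 2858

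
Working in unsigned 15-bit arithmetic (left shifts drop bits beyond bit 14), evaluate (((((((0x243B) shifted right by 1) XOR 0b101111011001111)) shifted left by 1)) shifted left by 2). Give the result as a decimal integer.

26256

0x243B = 010010000111011
→ shifted right by 1 → 001001000011101 = 4637
0b101111011001111 = 101111011001111
→ XOR → 100110011010010 = 19666
→ shifted left by 1 (mod 2^15) → 001100110100100 = 6564
→ shifted left by 2 (mod 2^15) → 110011010010000 = 26256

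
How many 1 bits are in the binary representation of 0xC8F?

0xC8F = 110010001111
Count the 1s: 1 + 1 + 1 + 1 + 1 + 1 + 1 = 7

7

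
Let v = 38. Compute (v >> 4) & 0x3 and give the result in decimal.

v = 00100110
Shift right by 4: 0010
Mask low 2 bits: 10 = 2

2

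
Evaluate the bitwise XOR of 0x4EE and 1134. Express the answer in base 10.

0x4EE = 10011101110
1134 = 10001101110
XOR → 00010000000 = 128

128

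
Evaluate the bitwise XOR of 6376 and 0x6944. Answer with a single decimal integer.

29100

6376 = 001100011101000
0x6944 = 110100101000100
XOR → 111000110101100 = 29100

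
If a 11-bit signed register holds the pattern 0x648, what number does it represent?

pattern = 11001001000 (MSB is 1 ⇒ negative)
Invert: 00110110111, add 1 → 00110111000 = 440, so the value is -440.
(Equivalently: 1608 - 2^11 = 1608 - 2048 = -440.)

-440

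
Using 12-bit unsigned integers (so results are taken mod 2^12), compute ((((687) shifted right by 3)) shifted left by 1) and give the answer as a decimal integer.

687 = 001010101111
→ shifted right by 3 → 000001010101 = 85
→ shifted left by 1 (mod 2^12) → 000010101010 = 170

170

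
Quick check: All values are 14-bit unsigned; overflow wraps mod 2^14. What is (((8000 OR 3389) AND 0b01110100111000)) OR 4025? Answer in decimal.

8121

8000 = 01111101000000
3389 = 00110100111101
→ OR → 01111101111101 = 8061
0b01110100111000 = 01110100111000
→ AND → 01110100111000 = 7480
4025 = 00111110111001
→ OR → 01111110111001 = 8121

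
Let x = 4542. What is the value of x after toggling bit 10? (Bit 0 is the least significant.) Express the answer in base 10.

5566

x = 1000110111110
bit 10 is currently 0; toggle it via x ^ (1 << 10) = x ^ 1024
→ 1010110111110 = 5566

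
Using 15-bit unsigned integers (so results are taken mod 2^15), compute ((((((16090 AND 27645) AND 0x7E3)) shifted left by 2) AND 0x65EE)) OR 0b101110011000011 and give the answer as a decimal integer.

24003

16090 = 011111011011010
27645 = 110101111111101
→ AND → 010101011011000 = 10968
0x7E3 = 000011111100011
→ AND → 000001011000000 = 704
→ shifted left by 2 (mod 2^15) → 000101100000000 = 2816
0x65EE = 110010111101110
→ AND → 000000100000000 = 256
0b101110011000011 = 101110011000011
→ OR → 101110111000011 = 24003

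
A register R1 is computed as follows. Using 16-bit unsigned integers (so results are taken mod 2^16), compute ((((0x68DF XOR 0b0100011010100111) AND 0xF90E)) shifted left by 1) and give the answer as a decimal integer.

0x68DF = 0110100011011111
0b0100011010100111 = 0100011010100111
→ XOR → 0010111001111000 = 11896
0xF90E = 1111100100001110
→ AND → 0010100000001000 = 10248
→ shifted left by 1 (mod 2^16) → 0101000000010000 = 20496

20496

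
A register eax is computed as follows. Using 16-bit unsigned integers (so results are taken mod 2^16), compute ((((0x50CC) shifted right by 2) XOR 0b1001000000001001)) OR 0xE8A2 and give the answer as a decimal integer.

60602

0x50CC = 0101000011001100
→ shifted right by 2 → 0001010000110011 = 5171
0b1001000000001001 = 1001000000001001
→ XOR → 1000010000111010 = 33850
0xE8A2 = 1110100010100010
→ OR → 1110110010111010 = 60602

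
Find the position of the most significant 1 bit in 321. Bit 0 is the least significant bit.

8

321 = 101000001
The topmost 1 is at position 8 (since 2^8 = 256 ≤ 321 < 512).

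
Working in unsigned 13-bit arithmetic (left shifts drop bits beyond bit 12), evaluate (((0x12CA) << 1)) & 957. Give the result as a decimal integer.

404

0x12CA = 1001011001010
→ << 1 (mod 2^13) → 0010110010100 = 1428
957 = 0001110111101
→ & → 0000110010100 = 404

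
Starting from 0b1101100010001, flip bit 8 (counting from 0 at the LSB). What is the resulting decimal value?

6673

x = 1101100010001
bit 8 is currently 1; toggle it via x ^ (1 << 8) = x ^ 256
→ 1101000010001 = 6673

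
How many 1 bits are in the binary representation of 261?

261 = 100000101
Count the 1s: 1 + 1 + 1 = 3

3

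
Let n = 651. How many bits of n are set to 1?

651 = 1010001011
Count the 1s: 1 + 1 + 1 + 1 + 1 = 5

5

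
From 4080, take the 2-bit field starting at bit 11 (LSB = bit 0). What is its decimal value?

v = 000111111110000
Shift right by 11: 0001
Mask low 2 bits: 01 = 1

1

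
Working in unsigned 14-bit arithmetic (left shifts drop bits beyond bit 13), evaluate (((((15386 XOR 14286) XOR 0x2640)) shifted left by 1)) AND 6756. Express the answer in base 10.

15386 = 11110000011010
14286 = 11011111001110
→ XOR → 00101111010100 = 3028
0x2640 = 10011001000000
→ XOR → 10110110010100 = 11668
→ shifted left by 1 (mod 2^14) → 01101100101000 = 6952
6756 = 01101001100100
→ AND → 01101000100000 = 6688

6688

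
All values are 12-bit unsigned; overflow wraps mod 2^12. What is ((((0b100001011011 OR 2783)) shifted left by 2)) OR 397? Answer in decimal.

3069

0b100001011011 = 100001011011
2783 = 101011011111
→ OR → 101011011111 = 2783
→ shifted left by 2 (mod 2^12) → 101101111100 = 2940
397 = 000110001101
→ OR → 101111111101 = 3069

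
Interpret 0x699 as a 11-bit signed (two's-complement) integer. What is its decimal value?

pattern = 11010011001 (MSB is 1 ⇒ negative)
Invert: 00101100110, add 1 → 00101100111 = 359, so the value is -359.
(Equivalently: 1689 - 2^11 = 1689 - 2048 = -359.)

-359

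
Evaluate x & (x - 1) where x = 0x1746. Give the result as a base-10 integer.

5956

x = 1011101000110 = 5958
x - 1 = 1011101000101
AND   = 1011101000100 = 5956
(x & (x - 1) clears the lowest set bit of x.)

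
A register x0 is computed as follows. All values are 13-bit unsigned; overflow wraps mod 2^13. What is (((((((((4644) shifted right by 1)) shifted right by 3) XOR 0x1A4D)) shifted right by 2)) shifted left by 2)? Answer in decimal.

7020

4644 = 1001000100100
→ shifted right by 1 → 0100100010010 = 2322
→ shifted right by 3 → 0000100100010 = 290
0x1A4D = 1101001001101
→ XOR → 1101101101111 = 7023
→ shifted right by 2 → 0011011011011 = 1755
→ shifted left by 2 (mod 2^13) → 1101101101100 = 7020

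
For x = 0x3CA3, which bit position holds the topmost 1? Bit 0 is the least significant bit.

13

0x3CA3 = 11110010100011
The topmost 1 is at position 13 (since 2^13 = 8192 ≤ 15523 < 16384).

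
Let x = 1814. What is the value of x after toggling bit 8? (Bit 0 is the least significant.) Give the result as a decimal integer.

x = 011100010110
bit 8 is currently 1; toggle it via x ^ (1 << 8) = x ^ 256
→ 011000010110 = 1558

1558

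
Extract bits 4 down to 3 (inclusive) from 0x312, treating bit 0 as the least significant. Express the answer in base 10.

2

v = 1100010010
Shift right by 3: 1100010
Mask low 2 bits: 10 = 2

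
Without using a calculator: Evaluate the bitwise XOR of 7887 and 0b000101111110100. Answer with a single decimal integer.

5435

7887 = 1111011001111
b = 0101111110100
XOR → 1010100111011 = 5435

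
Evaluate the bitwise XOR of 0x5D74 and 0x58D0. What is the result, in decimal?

0x5D74 = 101110101110100
0x58D0 = 101100011010000
XOR → 000010110100100 = 1444

1444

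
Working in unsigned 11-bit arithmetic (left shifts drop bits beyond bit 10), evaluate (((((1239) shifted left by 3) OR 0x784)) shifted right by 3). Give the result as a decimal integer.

1239 = 10011010111
→ shifted left by 3 (mod 2^11) → 11010111000 = 1720
0x784 = 11110000100
→ OR → 11110111100 = 1980
→ shifted right by 3 → 00011110111 = 247

247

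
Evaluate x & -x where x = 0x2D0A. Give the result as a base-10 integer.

x = 10110100001010 = 11530
-x (two's complement) = …01001011110110
AND   = 00000000000010 = 2
(x & -x isolates the lowest set bit of x.)

2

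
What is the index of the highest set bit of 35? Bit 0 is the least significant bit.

5

35 = 100011
The topmost 1 is at position 5 (since 2^5 = 32 ≤ 35 < 64).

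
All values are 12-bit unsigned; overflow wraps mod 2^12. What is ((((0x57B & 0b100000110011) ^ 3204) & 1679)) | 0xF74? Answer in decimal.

0x57B = 010101111011
0b100000110011 = 100000110011
→ & → 000000110011 = 51
3204 = 110010000100
→ ^ → 110010110111 = 3255
1679 = 011010001111
→ & → 010010000111 = 1159
0xF74 = 111101110100
→ | → 111111110111 = 4087

4087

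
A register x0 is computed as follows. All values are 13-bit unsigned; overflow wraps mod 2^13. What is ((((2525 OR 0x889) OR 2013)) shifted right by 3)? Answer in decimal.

507

2525 = 0100111011101
0x889 = 0100010001001
→ OR → 0100111011101 = 2525
2013 = 0011111011101
→ OR → 0111111011101 = 4061
→ shifted right by 3 → 0000111111011 = 507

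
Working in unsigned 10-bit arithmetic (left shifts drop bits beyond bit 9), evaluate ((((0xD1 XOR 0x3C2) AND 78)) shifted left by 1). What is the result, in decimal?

4

0xD1 = 0011010001
0x3C2 = 1111000010
→ XOR → 1100010011 = 787
78 = 0001001110
→ AND → 0000000010 = 2
→ shifted left by 1 (mod 2^10) → 0000000100 = 4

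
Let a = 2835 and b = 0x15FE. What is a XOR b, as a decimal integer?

7917

2835 = 0101100010011
0x15FE = 1010111111110
XOR → 1111011101101 = 7917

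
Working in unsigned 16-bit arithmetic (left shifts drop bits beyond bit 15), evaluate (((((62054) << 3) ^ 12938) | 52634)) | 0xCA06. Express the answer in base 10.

61374

62054 = 1111001001100110
→ << 3 (mod 2^16) → 1001001100110000 = 37680
12938 = 0011001010001010
→ ^ → 1010000110111010 = 41402
52634 = 1100110110011010
→ | → 1110110110111010 = 60858
0xCA06 = 1100101000000110
→ | → 1110111110111110 = 61374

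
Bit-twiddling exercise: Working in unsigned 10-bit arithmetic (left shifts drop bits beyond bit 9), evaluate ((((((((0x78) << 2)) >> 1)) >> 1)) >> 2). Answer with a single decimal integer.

0x78 = 0001111000
→ << 2 (mod 2^10) → 0111100000 = 480
→ >> 1 → 0011110000 = 240
→ >> 1 → 0001111000 = 120
→ >> 2 → 0000011110 = 30

30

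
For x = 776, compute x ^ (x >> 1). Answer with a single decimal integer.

652

x = 1100001000 = 776
x>>1 = 0110000100
XOR  = 1010001100 = 652
(x ^ (x >> 1) gives the standard binary-reflected Gray code of x.)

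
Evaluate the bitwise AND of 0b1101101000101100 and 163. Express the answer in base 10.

a = 1101101000101100
163 = 0000000010100011
AND → 0000000000100000 = 32

32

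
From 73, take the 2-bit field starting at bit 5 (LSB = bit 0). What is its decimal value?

v = 0001001001
Shift right by 5: 00010
Mask low 2 bits: 10 = 2

2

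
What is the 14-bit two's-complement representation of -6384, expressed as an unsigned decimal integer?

10000

6384 in 14 bits: 01100011110000
Invert: 10011100001111
Add 1:  10011100010000 = 10000
(Check: 2^14 - 6384 = 16384 - 6384 = 10000.)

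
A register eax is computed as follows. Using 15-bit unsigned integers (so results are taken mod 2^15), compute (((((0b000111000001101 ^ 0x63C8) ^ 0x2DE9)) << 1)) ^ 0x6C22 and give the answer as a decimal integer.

27770

0b000111000001101 = 000111000001101
0x63C8 = 110001111001000
→ ^ → 110110111000101 = 28101
0x2DE9 = 010110111101001
→ ^ → 100000000101100 = 16428
→ << 1 (mod 2^15) → 000000001011000 = 88
0x6C22 = 110110000100010
→ ^ → 110110001111010 = 27770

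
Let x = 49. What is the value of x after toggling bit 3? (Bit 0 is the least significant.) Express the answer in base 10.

x = 00110001
bit 3 is currently 0; toggle it via x ^ (1 << 3) = x ^ 8
→ 00111001 = 57

57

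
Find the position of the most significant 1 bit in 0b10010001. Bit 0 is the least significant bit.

0b10010001 = 10010001
The topmost 1 is at position 7 (since 2^7 = 128 ≤ 145 < 256).

7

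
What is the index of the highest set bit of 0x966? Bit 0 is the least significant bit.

11

0x966 = 100101100110
The topmost 1 is at position 11 (since 2^11 = 2048 ≤ 2406 < 4096).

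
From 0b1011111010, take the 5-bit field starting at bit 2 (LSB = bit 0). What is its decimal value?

30

v = 1011111010
Shift right by 2: 10111110
Mask low 5 bits: 11110 = 30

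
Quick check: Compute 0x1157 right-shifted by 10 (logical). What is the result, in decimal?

4

0x1157 = 1000101010111
shift right by 10 → 0000000000100 = 4
(equivalently, floor(4439 / 1024))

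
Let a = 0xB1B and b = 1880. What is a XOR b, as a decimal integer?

0xB1B = 101100011011
1880 = 011101011000
XOR → 110001000011 = 3139

3139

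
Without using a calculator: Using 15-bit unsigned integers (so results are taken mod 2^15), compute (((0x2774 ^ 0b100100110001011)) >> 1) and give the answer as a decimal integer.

14207

0x2774 = 010011101110100
0b100100110001011 = 100100110001011
→ ^ → 110111011111111 = 28415
→ >> 1 → 011011101111111 = 14207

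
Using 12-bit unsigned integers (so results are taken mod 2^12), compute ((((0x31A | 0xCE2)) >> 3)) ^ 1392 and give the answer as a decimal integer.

0x31A = 001100011010
0xCE2 = 110011100010
→ | → 111111111010 = 4090
→ >> 3 → 000111111111 = 511
1392 = 010101110000
→ ^ → 010010001111 = 1167

1167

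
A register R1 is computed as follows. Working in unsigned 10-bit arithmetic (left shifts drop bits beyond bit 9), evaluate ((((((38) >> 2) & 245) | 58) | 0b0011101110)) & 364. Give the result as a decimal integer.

38 = 0000100110
→ >> 2 → 0000001001 = 9
245 = 0011110101
→ & → 0000000001 = 1
58 = 0000111010
→ | → 0000111011 = 59
0b0011101110 = 0011101110
→ | → 0011111111 = 255
364 = 0101101100
→ & → 0001101100 = 108

108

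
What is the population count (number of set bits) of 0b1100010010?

4

n = 1100010010
Count the 1s: 1 + 1 + 1 + 1 = 4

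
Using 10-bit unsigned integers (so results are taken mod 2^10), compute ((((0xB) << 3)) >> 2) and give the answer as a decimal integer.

22

0xB = 0000001011
→ << 3 (mod 2^10) → 0001011000 = 88
→ >> 2 → 0000010110 = 22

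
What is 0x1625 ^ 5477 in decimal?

0x1625 = 1011000100101
5477 = 1010101100101
XOR → 0001101000000 = 832

832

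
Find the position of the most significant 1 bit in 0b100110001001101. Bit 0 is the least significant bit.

0b100110001001101 = 100110001001101
The topmost 1 is at position 14 (since 2^14 = 16384 ≤ 19533 < 32768).

14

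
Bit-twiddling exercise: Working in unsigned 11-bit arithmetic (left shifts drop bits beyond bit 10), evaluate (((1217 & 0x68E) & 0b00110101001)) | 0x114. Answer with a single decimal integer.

1217 = 10011000001
0x68E = 11010001110
→ & → 10010000000 = 1152
0b00110101001 = 00110101001
→ & → 00010000000 = 128
0x114 = 00100010100
→ | → 00110010100 = 404

404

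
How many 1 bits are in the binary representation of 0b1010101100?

n = 1010101100
Count the 1s: 1 + 1 + 1 + 1 + 1 = 5

5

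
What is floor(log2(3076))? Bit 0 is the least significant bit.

11

3076 = 110000000100
The topmost 1 is at position 11 (since 2^11 = 2048 ≤ 3076 < 4096).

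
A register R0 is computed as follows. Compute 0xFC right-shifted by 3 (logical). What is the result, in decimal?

31

0xFC = 11111100
shift right by 3 → 00011111 = 31
(equivalently, floor(252 / 8))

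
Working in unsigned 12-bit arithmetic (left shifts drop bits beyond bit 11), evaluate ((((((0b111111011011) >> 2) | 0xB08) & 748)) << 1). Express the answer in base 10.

0b111111011011 = 111111011011
→ >> 2 → 001111110110 = 1014
0xB08 = 101100001000
→ | → 101111111110 = 3070
748 = 001011101100
→ & → 001011101100 = 748
→ << 1 (mod 2^12) → 010111011000 = 1496

1496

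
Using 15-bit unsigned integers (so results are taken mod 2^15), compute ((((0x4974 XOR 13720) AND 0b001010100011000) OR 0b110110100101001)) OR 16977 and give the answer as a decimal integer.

0x4974 = 100100101110100
13720 = 011010110011000
→ XOR → 111110011101100 = 31980
0b001010100011000 = 001010100011000
→ AND → 001010000001000 = 5128
0b110110100101001 = 110110100101001
→ OR → 111110100101001 = 32041
16977 = 100001001010001
→ OR → 111111101111001 = 32633

32633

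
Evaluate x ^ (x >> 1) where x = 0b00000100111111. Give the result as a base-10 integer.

416

x = 100111111 = 319
x>>1 = 010011111
XOR  = 110100000 = 416
(x ^ (x >> 1) gives the standard binary-reflected Gray code of x.)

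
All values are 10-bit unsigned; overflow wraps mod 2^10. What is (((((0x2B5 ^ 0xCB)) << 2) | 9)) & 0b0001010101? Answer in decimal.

81

0x2B5 = 1010110101
0xCB = 0011001011
→ ^ → 1001111110 = 638
→ << 2 (mod 2^10) → 0111111000 = 504
9 = 0000001001
→ | → 0111111001 = 505
0b0001010101 = 0001010101
→ & → 0001010001 = 81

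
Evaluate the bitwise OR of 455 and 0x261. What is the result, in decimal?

455 = 0111000111
0x261 = 1001100001
 OR → 1111100111 = 999

999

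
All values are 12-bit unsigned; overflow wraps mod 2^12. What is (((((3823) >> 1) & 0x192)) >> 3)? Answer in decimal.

3823 = 111011101111
→ >> 1 → 011101110111 = 1911
0x192 = 000110010010
→ & → 000100010010 = 274
→ >> 3 → 000000100010 = 34

34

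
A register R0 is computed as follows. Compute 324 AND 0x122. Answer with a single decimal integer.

256

324 = 101000100
0x122 = 100100010
AND → 100000000 = 256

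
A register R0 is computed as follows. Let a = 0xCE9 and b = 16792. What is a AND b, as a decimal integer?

136

0xCE9 = 000110011101001
16792 = 100000110011000
AND → 000000010001000 = 136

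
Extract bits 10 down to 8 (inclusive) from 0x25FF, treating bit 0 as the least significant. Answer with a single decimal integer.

v = 10010111111111
Shift right by 8: 100101
Mask low 3 bits: 101 = 5

5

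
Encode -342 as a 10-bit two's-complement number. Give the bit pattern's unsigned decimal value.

682

342 in 10 bits: 0101010110
Invert: 1010101001
Add 1:  1010101010 = 682
(Check: 2^10 - 342 = 1024 - 342 = 682.)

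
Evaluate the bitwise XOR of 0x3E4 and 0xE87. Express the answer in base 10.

0x3E4 = 001111100100
0xE87 = 111010000111
XOR → 110101100011 = 3427

3427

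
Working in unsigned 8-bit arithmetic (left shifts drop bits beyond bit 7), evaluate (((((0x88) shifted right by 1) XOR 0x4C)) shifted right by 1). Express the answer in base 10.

0x88 = 10001000
→ shifted right by 1 → 01000100 = 68
0x4C = 01001100
→ XOR → 00001000 = 8
→ shifted right by 1 → 00000100 = 4

4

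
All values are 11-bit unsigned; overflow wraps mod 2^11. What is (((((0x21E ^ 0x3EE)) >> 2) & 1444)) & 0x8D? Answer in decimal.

0x21E = 01000011110
0x3EE = 01111101110
→ ^ → 00111110000 = 496
→ >> 2 → 00001111100 = 124
1444 = 10110100100
→ & → 00000100100 = 36
0x8D = 00010001101
→ & → 00000000100 = 4

4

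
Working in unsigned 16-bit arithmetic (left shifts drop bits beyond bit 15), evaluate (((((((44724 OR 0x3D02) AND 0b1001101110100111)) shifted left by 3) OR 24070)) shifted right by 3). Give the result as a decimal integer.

44724 = 1010111010110100
0x3D02 = 0011110100000010
→ OR → 1011111110110110 = 49078
0b1001101110100111 = 1001101110100111
→ AND → 1001101110100110 = 39846
→ shifted left by 3 (mod 2^16) → 1101110100110000 = 56624
24070 = 0101111000000110
→ OR → 1101111100110110 = 57142
→ shifted right by 3 → 0001101111100110 = 7142

7142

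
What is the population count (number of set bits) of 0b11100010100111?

8

n = 11100010100111
Count the 1s: 1 + 1 + 1 + 1 + 1 + 1 + 1 + 1 = 8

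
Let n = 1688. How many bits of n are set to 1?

5

1688 = 11010011000
Count the 1s: 1 + 1 + 1 + 1 + 1 = 5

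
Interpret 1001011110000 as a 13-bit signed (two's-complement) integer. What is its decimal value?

-3344

pattern = 1001011110000 (MSB is 1 ⇒ negative)
Invert: 0110100001111, add 1 → 0110100010000 = 3344, so the value is -3344.
(Equivalently: 4848 - 2^13 = 4848 - 8192 = -3344.)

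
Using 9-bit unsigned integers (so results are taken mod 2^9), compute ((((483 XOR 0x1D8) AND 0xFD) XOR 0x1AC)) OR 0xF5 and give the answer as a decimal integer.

501

483 = 111100011
0x1D8 = 111011000
→ XOR → 000111011 = 59
0xFD = 011111101
→ AND → 000111001 = 57
0x1AC = 110101100
→ XOR → 110010101 = 405
0xF5 = 011110101
→ OR → 111110101 = 501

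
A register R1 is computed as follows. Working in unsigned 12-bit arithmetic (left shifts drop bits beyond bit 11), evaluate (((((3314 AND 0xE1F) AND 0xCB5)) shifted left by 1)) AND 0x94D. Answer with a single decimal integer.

2048

3314 = 110011110010
0xE1F = 111000011111
→ AND → 110000010010 = 3090
0xCB5 = 110010110101
→ AND → 110000010000 = 3088
→ shifted left by 1 (mod 2^12) → 100000100000 = 2080
0x94D = 100101001101
→ AND → 100000000000 = 2048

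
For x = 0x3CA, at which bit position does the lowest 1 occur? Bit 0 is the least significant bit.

1

0x3CA = 1111001010
Trailing zeros: 1, so the lowest set bit is bit 1 (value 2).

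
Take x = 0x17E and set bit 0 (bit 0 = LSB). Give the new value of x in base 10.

x = 0101111110
bit 0 is currently 0; set it via x | (1 << 0) = x | 1
→ 0101111111 = 383

383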